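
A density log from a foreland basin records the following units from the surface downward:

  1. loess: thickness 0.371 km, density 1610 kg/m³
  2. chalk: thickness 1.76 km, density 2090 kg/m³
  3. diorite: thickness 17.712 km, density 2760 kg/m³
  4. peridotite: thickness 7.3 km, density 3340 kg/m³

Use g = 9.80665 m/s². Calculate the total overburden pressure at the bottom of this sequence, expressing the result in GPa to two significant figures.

loess: 1610 kg/m³ × 9.80665 m/s² × 371 m = 5.858×10^6 Pa = 5.858×10^-3 GPa
chalk: 2090 kg/m³ × 9.80665 m/s² × 1760 m = 3.607×10^7 Pa = 0.03607 GPa
diorite: 2760 kg/m³ × 9.80665 m/s² × 17712 m = 4.794×10^8 Pa = 0.4794 GPa
peridotite: 3340 kg/m³ × 9.80665 m/s² × 7300 m = 2.391×10^8 Pa = 0.2391 GPa
Total = 5.858×10^-3 + 0.03607 + 0.4794 + 0.2391 = 0.76044 GPa

0.76 GPa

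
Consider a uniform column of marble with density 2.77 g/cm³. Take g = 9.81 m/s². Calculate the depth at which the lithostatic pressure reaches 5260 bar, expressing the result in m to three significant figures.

h = P/(ρg) = 5260 bar / (2770 kg/m³ × 9.81 m/s²) = 5.260×10^8 Pa / 27174 Pa/m = 19357 m

19400 m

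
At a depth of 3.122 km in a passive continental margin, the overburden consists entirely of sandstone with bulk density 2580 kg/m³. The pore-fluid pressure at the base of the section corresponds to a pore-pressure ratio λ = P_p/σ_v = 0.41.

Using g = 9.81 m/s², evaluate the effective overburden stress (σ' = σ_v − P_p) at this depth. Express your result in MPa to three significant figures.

Overburden (lithostatic) stress σ_v:
sandstone: 2580 kg/m³ × 9.81 m/s² × 3122 m = 7.902×10^7 Pa = 79.02 MPa
Pore pressure P_p = λ·σ_v = 0.41 × 79.02 MPa = 32.40 MPa
Effective stress σ' = σ_v − P_p = 79.02 − 32.40 = 46.620 MPa

46.6 MPa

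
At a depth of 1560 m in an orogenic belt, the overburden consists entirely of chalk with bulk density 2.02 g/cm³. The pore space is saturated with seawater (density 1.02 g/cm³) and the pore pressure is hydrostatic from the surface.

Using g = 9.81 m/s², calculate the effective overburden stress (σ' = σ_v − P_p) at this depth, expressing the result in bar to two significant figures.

Overburden (lithostatic) stress σ_v:
chalk: 2020 kg/m³ × 9.81 m/s² × 1560 m = 3.091×10^7 Pa = 30.91 MPa
Pore pressure P_p = 1020 kg/m³ × 9.81 m/s² × 1560 m = 1.561×10^7 Pa = 15.61 MPa
Effective stress σ' = σ_v − P_p = 30.91 − 15.61 = 15.304 MPa = 153.04 bar

150 bar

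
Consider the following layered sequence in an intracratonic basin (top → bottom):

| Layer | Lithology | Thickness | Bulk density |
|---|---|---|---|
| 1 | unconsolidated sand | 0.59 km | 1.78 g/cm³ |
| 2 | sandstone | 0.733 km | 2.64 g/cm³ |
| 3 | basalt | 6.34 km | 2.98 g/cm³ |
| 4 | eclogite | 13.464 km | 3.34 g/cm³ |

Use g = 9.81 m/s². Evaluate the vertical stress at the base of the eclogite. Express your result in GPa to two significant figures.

0.66 GPa

unconsolidated sand: 1780 kg/m³ × 9.81 m/s² × 590 m = 1.030×10^7 Pa = 0.01030 GPa
sandstone: 2640 kg/m³ × 9.81 m/s² × 733 m = 1.898×10^7 Pa = 0.01898 GPa
basalt: 2980 kg/m³ × 9.81 m/s² × 6340 m = 1.853×10^8 Pa = 0.1853 GPa
eclogite: 3340 kg/m³ × 9.81 m/s² × 13464 m = 4.412×10^8 Pa = 0.4412 GPa
Total = 0.01030 + 0.01898 + 0.1853 + 0.4412 = 0.65578 GPa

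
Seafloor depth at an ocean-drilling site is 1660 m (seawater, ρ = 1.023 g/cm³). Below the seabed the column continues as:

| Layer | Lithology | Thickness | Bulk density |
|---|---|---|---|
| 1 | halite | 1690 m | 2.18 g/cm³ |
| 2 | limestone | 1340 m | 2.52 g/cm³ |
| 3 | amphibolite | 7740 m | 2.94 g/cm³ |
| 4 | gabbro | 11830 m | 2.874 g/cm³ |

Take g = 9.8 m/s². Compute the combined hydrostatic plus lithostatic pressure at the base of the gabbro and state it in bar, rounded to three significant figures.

6420 bar

seawater: 1023 kg/m³ × 9.8 m/s² × 1660 m = 1.664×10^7 Pa = 166.4 bar
halite: 2180 kg/m³ × 9.8 m/s² × 1690 m = 3.611×10^7 Pa = 361.1 bar
limestone: 2520 kg/m³ × 9.8 m/s² × 1340 m = 3.309×10^7 Pa = 330.9 bar
amphibolite: 2940 kg/m³ × 9.8 m/s² × 7740 m = 2.230×10^8 Pa = 2230 bar
gabbro: 2874 kg/m³ × 9.8 m/s² × 11830 m = 3.332×10^8 Pa = 3332 bar
Total = 166.4 + 361.1 + 330.9 + 2230 + 3332 = 6420.4 bar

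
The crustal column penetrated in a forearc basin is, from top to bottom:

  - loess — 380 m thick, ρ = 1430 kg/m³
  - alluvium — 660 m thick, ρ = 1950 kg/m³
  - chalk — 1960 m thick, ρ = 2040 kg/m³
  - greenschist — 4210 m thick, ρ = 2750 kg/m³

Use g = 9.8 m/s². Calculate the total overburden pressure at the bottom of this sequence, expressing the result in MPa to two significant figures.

170 MPa

loess: 1430 kg/m³ × 9.8 m/s² × 380 m = 5.325×10^6 Pa = 5.325 MPa
alluvium: 1950 kg/m³ × 9.8 m/s² × 660 m = 1.261×10^7 Pa = 12.61 MPa
chalk: 2040 kg/m³ × 9.8 m/s² × 1960 m = 3.918×10^7 Pa = 39.18 MPa
greenschist: 2750 kg/m³ × 9.8 m/s² × 4210 m = 1.135×10^8 Pa = 113.5 MPa
Total = 5.325 + 12.61 + 39.18 + 113.5 = 170.58 MPa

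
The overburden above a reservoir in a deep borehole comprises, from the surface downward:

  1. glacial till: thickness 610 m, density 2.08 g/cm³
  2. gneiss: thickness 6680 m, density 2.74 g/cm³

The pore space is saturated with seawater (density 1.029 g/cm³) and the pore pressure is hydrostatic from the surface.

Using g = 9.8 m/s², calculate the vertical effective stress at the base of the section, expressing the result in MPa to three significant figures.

Overburden (lithostatic) stress σ_v:
glacial till: 2080 kg/m³ × 9.8 m/s² × 610 m = 1.243×10^7 Pa = 12.43 MPa
gneiss: 2740 kg/m³ × 9.8 m/s² × 6680 m = 1.794×10^8 Pa = 179.4 MPa
Total = 12.43 + 179.4 = 191.81 MPa
Pore pressure P_p = 1029 kg/m³ × 9.8 m/s² × 7290 m = 7.351×10^7 Pa = 73.51 MPa
Effective stress σ' = σ_v − P_p = 191.8 − 73.51 = 118.29 MPa

118 MPa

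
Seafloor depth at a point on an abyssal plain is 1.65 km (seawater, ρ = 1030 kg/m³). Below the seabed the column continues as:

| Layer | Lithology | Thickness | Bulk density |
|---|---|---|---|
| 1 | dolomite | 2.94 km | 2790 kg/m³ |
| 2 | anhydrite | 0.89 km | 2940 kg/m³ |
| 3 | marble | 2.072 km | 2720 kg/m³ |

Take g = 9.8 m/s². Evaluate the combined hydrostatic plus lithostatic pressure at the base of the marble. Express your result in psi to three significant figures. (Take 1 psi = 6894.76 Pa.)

seawater: 1030 kg/m³ × 9.8 m/s² × 1650 m = 1.666×10^7 Pa = 2416 psi
dolomite: 2790 kg/m³ × 9.8 m/s² × 2940 m = 8.039×10^7 Pa = 11659 psi
anhydrite: 2940 kg/m³ × 9.8 m/s² × 890 m = 2.564×10^7 Pa = 3719 psi
marble: 2720 kg/m³ × 9.8 m/s² × 2072 m = 5.523×10^7 Pa = 8011 psi
Total = 2416 + 11659 + 3719 + 8011 = 25804 psi

25800 psi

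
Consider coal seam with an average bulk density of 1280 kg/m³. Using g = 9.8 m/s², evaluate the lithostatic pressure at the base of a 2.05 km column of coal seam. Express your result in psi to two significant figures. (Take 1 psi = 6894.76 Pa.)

3700 psi

coal seam: 1280 kg/m³ × 9.8 m/s² × 2050 m = 2.572×10^7 Pa = 3730 psi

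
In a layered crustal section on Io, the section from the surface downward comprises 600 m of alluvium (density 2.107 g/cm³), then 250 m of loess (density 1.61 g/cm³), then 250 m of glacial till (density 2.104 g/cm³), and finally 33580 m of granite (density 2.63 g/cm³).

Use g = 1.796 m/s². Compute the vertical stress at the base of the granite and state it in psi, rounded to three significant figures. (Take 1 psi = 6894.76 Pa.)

23600 psi

alluvium: 2107 kg/m³ × 1.796 m/s² × 600 m = 2.271×10^6 Pa = 329.3 psi
loess: 1610 kg/m³ × 1.796 m/s² × 250 m = 7.229×10^5 Pa = 104.8 psi
glacial till: 2104 kg/m³ × 1.796 m/s² × 250 m = 9.447×10^5 Pa = 137.0 psi
granite: 2630 kg/m³ × 1.796 m/s² × 33580 m = 1.586×10^8 Pa = 23005 psi
Total = 329.3 + 104.8 + 137.0 + 23005 = 23576 psi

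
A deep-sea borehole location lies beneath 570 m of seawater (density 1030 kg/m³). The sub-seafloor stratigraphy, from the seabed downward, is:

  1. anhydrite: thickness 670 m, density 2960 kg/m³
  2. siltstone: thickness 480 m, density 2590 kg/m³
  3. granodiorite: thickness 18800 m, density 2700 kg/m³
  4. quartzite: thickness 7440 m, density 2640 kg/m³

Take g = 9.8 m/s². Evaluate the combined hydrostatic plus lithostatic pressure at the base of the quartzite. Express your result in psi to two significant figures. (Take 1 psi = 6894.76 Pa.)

seawater: 1030 kg/m³ × 9.8 m/s² × 570 m = 5.754×10^6 Pa = 834.5 psi
anhydrite: 2960 kg/m³ × 9.8 m/s² × 670 m = 1.944×10^7 Pa = 2819 psi
siltstone: 2590 kg/m³ × 9.8 m/s² × 480 m = 1.218×10^7 Pa = 1767 psi
granodiorite: 2700 kg/m³ × 9.8 m/s² × 18800 m = 4.974×10^8 Pa = 72149 psi
quartzite: 2640 kg/m³ × 9.8 m/s² × 7440 m = 1.925×10^8 Pa = 27918 psi
Total = 834.5 + 2819 + 1767 + 72149 + 27918 = 1.0549×10^5 psi

110000 psi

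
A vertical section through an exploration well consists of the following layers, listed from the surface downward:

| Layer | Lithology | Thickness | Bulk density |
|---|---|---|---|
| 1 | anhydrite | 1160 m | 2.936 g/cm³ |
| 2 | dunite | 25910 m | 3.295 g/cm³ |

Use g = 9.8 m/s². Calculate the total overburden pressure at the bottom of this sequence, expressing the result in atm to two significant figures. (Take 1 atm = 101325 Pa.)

8600 atm

anhydrite: 2936 kg/m³ × 9.8 m/s² × 1160 m = 3.338×10^7 Pa = 329.4 atm
dunite: 3295 kg/m³ × 9.8 m/s² × 25910 m = 8.367×10^8 Pa = 8257 atm
Total = 329.4 + 8257 = 8586.6 atm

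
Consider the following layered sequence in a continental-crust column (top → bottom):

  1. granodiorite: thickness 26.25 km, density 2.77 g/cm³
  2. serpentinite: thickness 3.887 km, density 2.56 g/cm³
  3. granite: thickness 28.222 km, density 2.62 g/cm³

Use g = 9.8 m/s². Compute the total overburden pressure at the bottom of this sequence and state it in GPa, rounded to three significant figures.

granodiorite: 2770 kg/m³ × 9.8 m/s² × 26250 m = 7.126×10^8 Pa = 0.7126 GPa
serpentinite: 2560 kg/m³ × 9.8 m/s² × 3887 m = 9.752×10^7 Pa = 0.09752 GPa
granite: 2620 kg/m³ × 9.8 m/s² × 28222 m = 7.246×10^8 Pa = 0.7246 GPa
Total = 0.7126 + 0.09752 + 0.7246 = 1.5347 GPa

1.53 GPa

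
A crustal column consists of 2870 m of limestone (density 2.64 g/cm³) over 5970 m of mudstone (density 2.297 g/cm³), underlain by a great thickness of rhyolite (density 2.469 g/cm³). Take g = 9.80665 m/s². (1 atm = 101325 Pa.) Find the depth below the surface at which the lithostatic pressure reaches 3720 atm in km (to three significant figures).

Pressure at base of upper layers: 2640×9.80665×2870 + 2297×9.80665×5970 = 2.088×10^8 Pa = 2061 atm
Remaining pressure to be supplied by rhyolite: 3.769×10^8 − 2.088×10^8 = 1.681×10^8 Pa
Additional depth in rhyolite = 1.681×10^8 Pa / (2469 kg/m³ × 9.80665 m/s²) = 6944.6 m
Total depth = 8840 m + 6944.6 m = 15785 m
= 15.785 km

15.8 km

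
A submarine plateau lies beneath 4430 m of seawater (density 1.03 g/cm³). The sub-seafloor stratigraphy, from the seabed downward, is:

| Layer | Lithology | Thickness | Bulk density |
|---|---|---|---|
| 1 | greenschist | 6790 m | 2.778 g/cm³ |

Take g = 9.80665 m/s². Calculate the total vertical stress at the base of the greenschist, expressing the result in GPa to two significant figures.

seawater: 1030 kg/m³ × 9.80665 m/s² × 4430 m = 4.475×10^7 Pa = 0.04475 GPa
greenschist: 2778 kg/m³ × 9.80665 m/s² × 6790 m = 1.850×10^8 Pa = 0.1850 GPa
Total = 0.04475 + 0.1850 = 0.22973 GPa

0.23 GPa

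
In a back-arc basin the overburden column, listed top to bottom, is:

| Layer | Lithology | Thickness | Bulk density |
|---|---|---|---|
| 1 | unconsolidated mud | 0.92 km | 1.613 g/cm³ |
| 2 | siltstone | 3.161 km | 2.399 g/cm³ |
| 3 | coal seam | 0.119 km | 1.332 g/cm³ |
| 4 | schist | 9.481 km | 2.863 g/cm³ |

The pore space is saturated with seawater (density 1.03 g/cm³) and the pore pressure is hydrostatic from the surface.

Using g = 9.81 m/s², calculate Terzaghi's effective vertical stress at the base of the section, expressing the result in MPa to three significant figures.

219 MPa

Overburden (lithostatic) stress σ_v:
unconsolidated mud: 1613 kg/m³ × 9.81 m/s² × 920 m = 1.456×10^7 Pa = 14.56 MPa
siltstone: 2399 kg/m³ × 9.81 m/s² × 3161 m = 7.439×10^7 Pa = 74.39 MPa
coal seam: 1332 kg/m³ × 9.81 m/s² × 119 m = 1.555×10^6 Pa = 1.555 MPa
schist: 2863 kg/m³ × 9.81 m/s² × 9481 m = 2.663×10^8 Pa = 266.3 MPa
Total = 14.56 + 74.39 + 1.555 + 266.3 = 356.79 MPa
Pore pressure P_p = 1030 kg/m³ × 9.81 m/s² × 13681 m = 1.382×10^8 Pa = 138.2 MPa
Effective stress σ' = σ_v − P_p = 356.8 − 138.2 = 218.55 MPa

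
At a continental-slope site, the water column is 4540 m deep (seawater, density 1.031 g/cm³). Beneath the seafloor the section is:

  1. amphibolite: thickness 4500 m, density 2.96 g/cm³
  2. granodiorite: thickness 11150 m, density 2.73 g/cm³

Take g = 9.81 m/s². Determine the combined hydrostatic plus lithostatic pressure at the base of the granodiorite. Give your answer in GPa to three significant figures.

0.475 GPa

seawater: 1031 kg/m³ × 9.81 m/s² × 4540 m = 4.592×10^7 Pa = 0.04592 GPa
amphibolite: 2960 kg/m³ × 9.81 m/s² × 4500 m = 1.307×10^8 Pa = 0.1307 GPa
granodiorite: 2730 kg/m³ × 9.81 m/s² × 11150 m = 2.986×10^8 Pa = 0.2986 GPa
Total = 0.04592 + 0.1307 + 0.2986 = 0.47520 GPa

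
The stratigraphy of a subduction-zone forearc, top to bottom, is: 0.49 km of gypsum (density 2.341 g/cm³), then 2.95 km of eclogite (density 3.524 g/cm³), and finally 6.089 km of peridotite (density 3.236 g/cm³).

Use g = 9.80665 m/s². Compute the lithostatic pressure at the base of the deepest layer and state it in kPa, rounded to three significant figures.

gypsum: 2341 kg/m³ × 9.80665 m/s² × 490 m = 1.125×10^7 Pa = 11249 kPa
eclogite: 3524 kg/m³ × 9.80665 m/s² × 2950 m = 1.019×10^8 Pa = 1.019×10^5 kPa
peridotite: 3236 kg/m³ × 9.80665 m/s² × 6089 m = 1.932×10^8 Pa = 1.932×10^5 kPa
Total = 11249 + 1.019×10^5 + 1.932×10^5 = 3.0643×10^5 kPa

306000 kPa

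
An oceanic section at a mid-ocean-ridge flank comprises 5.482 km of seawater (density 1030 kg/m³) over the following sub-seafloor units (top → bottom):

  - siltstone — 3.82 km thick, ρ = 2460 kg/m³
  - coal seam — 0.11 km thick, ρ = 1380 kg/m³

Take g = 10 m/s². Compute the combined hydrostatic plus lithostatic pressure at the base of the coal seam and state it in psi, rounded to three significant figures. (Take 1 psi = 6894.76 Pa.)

22000 psi

seawater: 1030 kg/m³ × 10 m/s² × 5482 m = 5.646×10^7 Pa = 8189 psi
siltstone: 2460 kg/m³ × 10 m/s² × 3820 m = 9.397×10^7 Pa = 13629 psi
coal seam: 1380 kg/m³ × 10 m/s² × 110 m = 1.518×10^6 Pa = 220.2 psi
Total = 8189 + 13629 + 220.2 = 22039 psi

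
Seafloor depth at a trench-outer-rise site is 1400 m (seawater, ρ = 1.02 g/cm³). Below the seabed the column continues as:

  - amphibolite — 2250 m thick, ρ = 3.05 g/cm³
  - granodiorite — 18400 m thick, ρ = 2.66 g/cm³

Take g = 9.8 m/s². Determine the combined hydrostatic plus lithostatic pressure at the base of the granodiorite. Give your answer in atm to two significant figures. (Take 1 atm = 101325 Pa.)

seawater: 1020 kg/m³ × 9.8 m/s² × 1400 m = 1.399×10^7 Pa = 138.1 atm
amphibolite: 3050 kg/m³ × 9.8 m/s² × 2250 m = 6.725×10^7 Pa = 663.7 atm
granodiorite: 2660 kg/m³ × 9.8 m/s² × 18400 m = 4.797×10^8 Pa = 4734 atm
Total = 138.1 + 663.7 + 4734 = 5535.6 atm

5500 atm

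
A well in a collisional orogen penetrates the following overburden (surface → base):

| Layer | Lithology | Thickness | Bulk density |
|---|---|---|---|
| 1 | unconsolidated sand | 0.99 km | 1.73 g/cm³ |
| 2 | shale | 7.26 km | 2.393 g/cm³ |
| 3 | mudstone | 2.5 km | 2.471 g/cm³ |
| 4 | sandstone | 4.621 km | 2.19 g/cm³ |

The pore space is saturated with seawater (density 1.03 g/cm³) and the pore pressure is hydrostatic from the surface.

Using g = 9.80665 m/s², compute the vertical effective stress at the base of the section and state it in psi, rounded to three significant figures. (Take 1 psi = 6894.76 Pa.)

Overburden (lithostatic) stress σ_v:
unconsolidated sand: 1730 kg/m³ × 9.80665 m/s² × 990 m = 1.680×10^7 Pa = 16.80 MPa
shale: 2393 kg/m³ × 9.80665 m/s² × 7260 m = 1.704×10^8 Pa = 170.4 MPa
mudstone: 2471 kg/m³ × 9.80665 m/s² × 2500 m = 6.058×10^7 Pa = 60.58 MPa
sandstone: 2190 kg/m³ × 9.80665 m/s² × 4621 m = 9.924×10^7 Pa = 99.24 MPa
Total = 16.80 + 170.4 + 60.58 + 99.24 = 346.99 MPa
Pore pressure P_p = 1030 kg/m³ × 9.80665 m/s² × 15371 m = 1.553×10^8 Pa = 155.3 MPa
Effective stress σ' = σ_v − P_p = 347.0 − 155.3 = 191.73 MPa = 27808 psi

27800 psi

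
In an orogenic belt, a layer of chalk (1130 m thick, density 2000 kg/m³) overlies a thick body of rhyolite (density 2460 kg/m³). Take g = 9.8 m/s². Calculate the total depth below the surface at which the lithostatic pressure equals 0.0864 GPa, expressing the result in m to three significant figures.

3800 m

Pressure at base of upper layers: 2000×9.8×1130 = 2.215×10^7 Pa = 0.02215 GPa
Remaining pressure to be supplied by rhyolite: 8.640×10^7 − 2.215×10^7 = 6.425×10^7 Pa
Additional depth in rhyolite = 6.425×10^7 Pa / (2460 kg/m³ × 9.8 m/s²) = 2665.2 m
Total depth = 1130 m + 2665.2 m = 3795.2 m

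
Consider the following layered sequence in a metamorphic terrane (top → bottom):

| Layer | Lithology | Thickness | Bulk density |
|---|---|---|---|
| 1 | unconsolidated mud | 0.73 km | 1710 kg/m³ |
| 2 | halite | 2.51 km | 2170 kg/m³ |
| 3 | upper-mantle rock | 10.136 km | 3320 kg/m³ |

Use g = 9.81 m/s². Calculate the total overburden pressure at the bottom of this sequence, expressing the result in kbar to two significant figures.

unconsolidated mud: 1710 kg/m³ × 9.81 m/s² × 730 m = 1.225×10^7 Pa = 0.1225 kbar
halite: 2170 kg/m³ × 9.81 m/s² × 2510 m = 5.343×10^7 Pa = 0.5343 kbar
upper-mantle rock: 3320 kg/m³ × 9.81 m/s² × 10136 m = 3.301×10^8 Pa = 3.301 kbar
Total = 0.1225 + 0.5343 + 3.301 = 3.9580 kbar

4.0 kbar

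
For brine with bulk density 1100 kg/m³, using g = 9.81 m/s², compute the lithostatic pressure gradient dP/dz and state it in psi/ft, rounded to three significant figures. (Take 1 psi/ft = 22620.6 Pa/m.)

0.477 psi/ft

dP/dz = ρg = 1100 kg/m³ × 9.81 m/s² = 10791 Pa/m
= 10791 Pa/m × (1 psi/ft / 22621 Pa/m) = 0.47704 psi/ft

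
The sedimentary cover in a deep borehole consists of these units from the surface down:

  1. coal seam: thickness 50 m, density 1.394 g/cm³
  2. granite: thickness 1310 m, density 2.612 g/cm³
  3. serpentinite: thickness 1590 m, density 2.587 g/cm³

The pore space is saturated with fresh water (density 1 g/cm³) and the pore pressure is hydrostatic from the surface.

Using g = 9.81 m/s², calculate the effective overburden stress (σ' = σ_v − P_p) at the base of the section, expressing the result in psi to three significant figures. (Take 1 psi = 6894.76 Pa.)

6620 psi

Overburden (lithostatic) stress σ_v:
coal seam: 1394 kg/m³ × 9.81 m/s² × 50 m = 6.838×10^5 Pa = 0.6838 MPa
granite: 2612 kg/m³ × 9.81 m/s² × 1310 m = 3.357×10^7 Pa = 33.57 MPa
serpentinite: 2587 kg/m³ × 9.81 m/s² × 1590 m = 4.035×10^7 Pa = 40.35 MPa
Total = 0.6838 + 33.57 + 40.35 = 74.603 MPa
Pore pressure P_p = 1000 kg/m³ × 9.81 m/s² × 2950 m = 2.894×10^7 Pa = 28.94 MPa
Effective stress σ' = σ_v − P_p = 74.60 − 28.94 = 45.663 MPa = 6622.9 psi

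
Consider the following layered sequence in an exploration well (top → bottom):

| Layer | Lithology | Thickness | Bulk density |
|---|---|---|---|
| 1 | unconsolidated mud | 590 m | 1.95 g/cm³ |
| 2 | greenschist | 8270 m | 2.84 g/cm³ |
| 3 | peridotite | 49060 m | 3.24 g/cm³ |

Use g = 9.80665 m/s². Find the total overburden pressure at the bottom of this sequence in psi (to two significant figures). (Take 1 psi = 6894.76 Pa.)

260000 psi

unconsolidated mud: 1950 kg/m³ × 9.80665 m/s² × 590 m = 1.128×10^7 Pa = 1636 psi
greenschist: 2840 kg/m³ × 9.80665 m/s² × 8270 m = 2.303×10^8 Pa = 33406 psi
peridotite: 3240 kg/m³ × 9.80665 m/s² × 49060 m = 1.559×10^9 Pa = 2.261×10^5 psi
Total = 1636 + 33406 + 2.261×10^5 = 2.6113×10^5 psi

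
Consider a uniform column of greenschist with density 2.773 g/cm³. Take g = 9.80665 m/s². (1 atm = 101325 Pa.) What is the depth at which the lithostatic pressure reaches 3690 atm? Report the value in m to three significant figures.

h = P/(ρg) = 3690 atm / (2773 kg/m³ × 9.80665 m/s²) = 3.739×10^8 Pa / 27194 Pa/m = 13749 m

13700 m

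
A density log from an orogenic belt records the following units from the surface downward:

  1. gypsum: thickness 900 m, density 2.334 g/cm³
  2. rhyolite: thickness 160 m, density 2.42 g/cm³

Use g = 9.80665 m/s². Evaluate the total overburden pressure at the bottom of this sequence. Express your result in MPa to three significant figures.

gypsum: 2334 kg/m³ × 9.80665 m/s² × 900 m = 2.060×10^7 Pa = 20.60 MPa
rhyolite: 2420 kg/m³ × 9.80665 m/s² × 160 m = 3.797×10^6 Pa = 3.797 MPa
Total = 20.60 + 3.797 = 24.397 MPa

24.4 MPa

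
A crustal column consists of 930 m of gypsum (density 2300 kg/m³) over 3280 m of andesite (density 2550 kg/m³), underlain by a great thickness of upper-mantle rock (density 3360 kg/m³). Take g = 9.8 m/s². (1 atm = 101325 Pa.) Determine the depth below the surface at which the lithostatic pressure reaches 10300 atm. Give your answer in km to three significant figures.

32.8 km

Pressure at base of upper layers: 2300×9.8×930 + 2550×9.8×3280 = 1.029×10^8 Pa = 1016 atm
Remaining pressure to be supplied by upper-mantle rock: 1.044×10^9 − 1.029×10^8 = 9.407×10^8 Pa
Additional depth in upper-mantle rock = 9.407×10^8 Pa / (3360 kg/m³ × 9.8 m/s²) = 28569 m
Total depth = 4210 m + 28569 m = 32779 m
= 32.779 km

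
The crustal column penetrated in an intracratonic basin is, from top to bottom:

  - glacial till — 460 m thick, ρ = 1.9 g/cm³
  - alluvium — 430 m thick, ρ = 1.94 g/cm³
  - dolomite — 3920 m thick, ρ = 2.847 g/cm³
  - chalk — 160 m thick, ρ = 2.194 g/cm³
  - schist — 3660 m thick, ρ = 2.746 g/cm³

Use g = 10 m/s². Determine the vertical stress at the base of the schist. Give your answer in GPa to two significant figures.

glacial till: 1900 kg/m³ × 10 m/s² × 460 m = 8.740×10^6 Pa = 8.740×10^-3 GPa
alluvium: 1940 kg/m³ × 10 m/s² × 430 m = 8.342×10^6 Pa = 8.342×10^-3 GPa
dolomite: 2847 kg/m³ × 10 m/s² × 3920 m = 1.116×10^8 Pa = 0.1116 GPa
chalk: 2194 kg/m³ × 10 m/s² × 160 m = 3.510×10^6 Pa = 3.510×10^-3 GPa
schist: 2746 kg/m³ × 10 m/s² × 3660 m = 1.005×10^8 Pa = 0.1005 GPa
Total = 8.740×10^-3 + 8.342×10^-3 + 0.1116 + 3.510×10^-3 + 0.1005 = 0.23270 GPa

0.23 GPa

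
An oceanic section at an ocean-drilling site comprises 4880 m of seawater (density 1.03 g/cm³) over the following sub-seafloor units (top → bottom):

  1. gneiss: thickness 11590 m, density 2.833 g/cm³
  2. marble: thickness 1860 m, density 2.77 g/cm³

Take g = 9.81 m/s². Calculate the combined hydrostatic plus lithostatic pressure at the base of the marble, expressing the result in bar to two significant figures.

4200 bar

seawater: 1030 kg/m³ × 9.81 m/s² × 4880 m = 4.931×10^7 Pa = 493.1 bar
gneiss: 2833 kg/m³ × 9.81 m/s² × 11590 m = 3.221×10^8 Pa = 3221 bar
marble: 2770 kg/m³ × 9.81 m/s² × 1860 m = 5.054×10^7 Pa = 505.4 bar
Total = 493.1 + 3221 + 505.4 = 4219.6 bar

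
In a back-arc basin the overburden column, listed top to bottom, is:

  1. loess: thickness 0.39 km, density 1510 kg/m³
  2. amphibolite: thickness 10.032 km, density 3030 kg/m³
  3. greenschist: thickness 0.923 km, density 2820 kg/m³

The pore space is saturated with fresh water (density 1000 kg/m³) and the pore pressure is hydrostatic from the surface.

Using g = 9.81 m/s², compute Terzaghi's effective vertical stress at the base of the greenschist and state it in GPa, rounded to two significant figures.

Overburden (lithostatic) stress σ_v:
loess: 1510 kg/m³ × 9.81 m/s² × 390 m = 5.777×10^6 Pa = 5.777 MPa
amphibolite: 3030 kg/m³ × 9.81 m/s² × 10032 m = 2.982×10^8 Pa = 298.2 MPa
greenschist: 2820 kg/m³ × 9.81 m/s² × 923 m = 2.553×10^7 Pa = 25.53 MPa
Total = 5.777 + 298.2 + 25.53 = 329.51 MPa
Pore pressure P_p = 1000 kg/m³ × 9.81 m/s² × 11345 m = 1.113×10^8 Pa = 111.3 MPa
Effective stress σ' = σ_v − P_p = 329.5 − 111.3 = 218.21 MPa = 0.21821 GPa

0.22 GPa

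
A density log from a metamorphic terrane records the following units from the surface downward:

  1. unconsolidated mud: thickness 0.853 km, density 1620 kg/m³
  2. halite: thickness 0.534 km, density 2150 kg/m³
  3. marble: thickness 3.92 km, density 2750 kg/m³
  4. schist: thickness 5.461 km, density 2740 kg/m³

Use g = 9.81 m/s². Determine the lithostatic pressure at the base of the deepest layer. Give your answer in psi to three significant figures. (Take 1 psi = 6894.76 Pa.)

unconsolidated mud: 1620 kg/m³ × 9.81 m/s² × 853 m = 1.356×10^7 Pa = 1966 psi
halite: 2150 kg/m³ × 9.81 m/s² × 534 m = 1.126×10^7 Pa = 1634 psi
marble: 2750 kg/m³ × 9.81 m/s² × 3920 m = 1.058×10^8 Pa = 15338 psi
schist: 2740 kg/m³ × 9.81 m/s² × 5461 m = 1.468×10^8 Pa = 21290 psi
Total = 1966 + 1634 + 15338 + 21290 = 40228 psi

40200 psi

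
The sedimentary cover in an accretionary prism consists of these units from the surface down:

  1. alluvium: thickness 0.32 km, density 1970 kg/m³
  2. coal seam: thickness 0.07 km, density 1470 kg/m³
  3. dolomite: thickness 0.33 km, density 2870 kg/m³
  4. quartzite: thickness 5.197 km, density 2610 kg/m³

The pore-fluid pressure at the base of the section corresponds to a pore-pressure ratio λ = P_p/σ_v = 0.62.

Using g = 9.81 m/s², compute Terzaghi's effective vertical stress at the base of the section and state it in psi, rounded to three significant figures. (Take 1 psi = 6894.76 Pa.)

8240 psi

Overburden (lithostatic) stress σ_v:
alluvium: 1970 kg/m³ × 9.81 m/s² × 320 m = 6.184×10^6 Pa = 6.184 MPa
coal seam: 1470 kg/m³ × 9.81 m/s² × 70 m = 1.009×10^6 Pa = 1.009 MPa
dolomite: 2870 kg/m³ × 9.81 m/s² × 330 m = 9.291×10^6 Pa = 9.291 MPa
quartzite: 2610 kg/m³ × 9.81 m/s² × 5197 m = 1.331×10^8 Pa = 133.1 MPa
Total = 6.184 + 1.009 + 9.291 + 133.1 = 149.55 MPa
Pore pressure P_p = λ·σ_v = 0.62 × 149.5 MPa = 92.72 MPa
Effective stress σ' = σ_v − P_p = 149.5 − 92.72 = 56.829 MPa = 8242.3 psi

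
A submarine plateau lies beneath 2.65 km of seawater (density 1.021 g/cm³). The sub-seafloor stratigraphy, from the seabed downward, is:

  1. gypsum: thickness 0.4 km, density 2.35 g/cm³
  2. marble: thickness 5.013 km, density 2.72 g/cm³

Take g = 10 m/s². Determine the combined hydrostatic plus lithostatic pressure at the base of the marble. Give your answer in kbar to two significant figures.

1.7 kbar

seawater: 1021 kg/m³ × 10 m/s² × 2650 m = 2.706×10^7 Pa = 0.2706 kbar
gypsum: 2350 kg/m³ × 10 m/s² × 400 m = 9.400×10^6 Pa = 0.09400 kbar
marble: 2720 kg/m³ × 10 m/s² × 5013 m = 1.364×10^8 Pa = 1.364 kbar
Total = 0.2706 + 0.09400 + 1.364 = 1.7281 kbar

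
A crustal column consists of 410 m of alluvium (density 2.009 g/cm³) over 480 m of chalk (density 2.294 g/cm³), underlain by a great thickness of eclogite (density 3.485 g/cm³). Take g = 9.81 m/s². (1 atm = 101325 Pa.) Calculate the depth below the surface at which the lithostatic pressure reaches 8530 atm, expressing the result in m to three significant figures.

Pressure at base of upper layers: 2009×9.81×410 + 2294×9.81×480 = 1.888×10^7 Pa = 186.4 atm
Remaining pressure to be supplied by eclogite: 8.643×10^8 − 1.888×10^7 = 8.454×10^8 Pa
Additional depth in eclogite = 8.454×10^8 Pa / (3485 kg/m³ × 9.81 m/s²) = 24729 m
Total depth = 890 m + 24729 m = 25619 m

25600 m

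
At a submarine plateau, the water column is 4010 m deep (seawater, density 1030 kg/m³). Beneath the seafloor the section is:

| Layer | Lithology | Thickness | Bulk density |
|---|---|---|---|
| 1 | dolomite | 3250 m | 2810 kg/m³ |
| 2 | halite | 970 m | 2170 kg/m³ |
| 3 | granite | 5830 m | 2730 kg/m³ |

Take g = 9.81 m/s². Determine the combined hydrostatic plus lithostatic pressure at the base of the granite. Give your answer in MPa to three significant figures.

seawater: 1030 kg/m³ × 9.81 m/s² × 4010 m = 4.052×10^7 Pa = 40.52 MPa
dolomite: 2810 kg/m³ × 9.81 m/s² × 3250 m = 8.959×10^7 Pa = 89.59 MPa
halite: 2170 kg/m³ × 9.81 m/s² × 970 m = 2.065×10^7 Pa = 20.65 MPa
granite: 2730 kg/m³ × 9.81 m/s² × 5830 m = 1.561×10^8 Pa = 156.1 MPa
Total = 40.52 + 89.59 + 20.65 + 156.1 = 306.89 MPa

307 MPa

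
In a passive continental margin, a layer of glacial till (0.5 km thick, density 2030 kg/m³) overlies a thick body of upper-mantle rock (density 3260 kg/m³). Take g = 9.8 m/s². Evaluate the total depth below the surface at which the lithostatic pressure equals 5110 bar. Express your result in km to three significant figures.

16.2 km

Pressure at base of upper layers: 2030×9.8×500 = 9.947×10^6 Pa = 99.47 bar
Remaining pressure to be supplied by upper-mantle rock: 5.110×10^8 − 9.947×10^6 = 5.011×10^8 Pa
Additional depth in upper-mantle rock = 5.011×10^8 Pa / (3260 kg/m³ × 9.8 m/s²) = 15683 m
Total depth = 500 m + 15683 m = 16183 m
= 16.183 km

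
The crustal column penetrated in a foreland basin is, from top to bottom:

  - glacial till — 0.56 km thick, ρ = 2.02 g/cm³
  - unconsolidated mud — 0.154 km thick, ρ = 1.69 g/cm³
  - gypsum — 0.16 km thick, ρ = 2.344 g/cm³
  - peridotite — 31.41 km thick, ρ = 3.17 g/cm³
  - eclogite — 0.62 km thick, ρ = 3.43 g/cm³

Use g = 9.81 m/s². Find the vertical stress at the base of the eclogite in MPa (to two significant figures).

1000 MPa

glacial till: 2020 kg/m³ × 9.81 m/s² × 560 m = 1.110×10^7 Pa = 11.10 MPa
unconsolidated mud: 1690 kg/m³ × 9.81 m/s² × 154 m = 2.553×10^6 Pa = 2.553 MPa
gypsum: 2344 kg/m³ × 9.81 m/s² × 160 m = 3.679×10^6 Pa = 3.679 MPa
peridotite: 3170 kg/m³ × 9.81 m/s² × 31410 m = 9.768×10^8 Pa = 976.8 MPa
eclogite: 3430 kg/m³ × 9.81 m/s² × 620 m = 2.086×10^7 Pa = 20.86 MPa
Total = 11.10 + 2.553 + 3.679 + 976.8 + 20.86 = 1015.0 MPa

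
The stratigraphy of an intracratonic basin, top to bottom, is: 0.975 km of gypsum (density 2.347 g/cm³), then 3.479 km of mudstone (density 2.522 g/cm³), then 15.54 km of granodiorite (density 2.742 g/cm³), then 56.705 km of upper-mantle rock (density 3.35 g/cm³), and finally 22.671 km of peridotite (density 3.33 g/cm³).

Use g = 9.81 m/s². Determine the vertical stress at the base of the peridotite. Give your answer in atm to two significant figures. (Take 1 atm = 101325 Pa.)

31000 atm

gypsum: 2347 kg/m³ × 9.81 m/s² × 975 m = 2.245×10^7 Pa = 221.5 atm
mudstone: 2522 kg/m³ × 9.81 m/s² × 3479 m = 8.607×10^7 Pa = 849.5 atm
granodiorite: 2742 kg/m³ × 9.81 m/s² × 15540 m = 4.180×10^8 Pa = 4125 atm
upper-mantle rock: 3350 kg/m³ × 9.81 m/s² × 56705 m = 1.864×10^9 Pa = 18392 atm
peridotite: 3330 kg/m³ × 9.81 m/s² × 22671 m = 7.406×10^8 Pa = 7309 atm
Total = 221.5 + 849.5 + 4125 + 18392 + 7309 = 30897 atm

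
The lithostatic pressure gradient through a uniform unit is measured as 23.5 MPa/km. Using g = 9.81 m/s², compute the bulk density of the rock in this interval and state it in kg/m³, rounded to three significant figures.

ρ = (dP/dz)/g = 23.5 MPa/km / 9.81 m/s² = 23500 Pa/m / 9.81 m/s² = 2395.5 kg/m³

2400 kg/m³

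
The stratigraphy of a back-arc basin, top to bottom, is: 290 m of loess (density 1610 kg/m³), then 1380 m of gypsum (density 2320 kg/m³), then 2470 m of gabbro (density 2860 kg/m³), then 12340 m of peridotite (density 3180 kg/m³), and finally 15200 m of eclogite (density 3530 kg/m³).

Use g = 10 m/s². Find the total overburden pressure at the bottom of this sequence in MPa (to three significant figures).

1040 MPa

loess: 1610 kg/m³ × 10 m/s² × 290 m = 4.669×10^6 Pa = 4.669 MPa
gypsum: 2320 kg/m³ × 10 m/s² × 1380 m = 3.202×10^7 Pa = 32.02 MPa
gabbro: 2860 kg/m³ × 10 m/s² × 2470 m = 7.064×10^7 Pa = 70.64 MPa
peridotite: 3180 kg/m³ × 10 m/s² × 12340 m = 3.924×10^8 Pa = 392.4 MPa
eclogite: 3530 kg/m³ × 10 m/s² × 15200 m = 5.366×10^8 Pa = 536.6 MPa
Total = 4.669 + 32.02 + 70.64 + 392.4 + 536.6 = 1036.3 MPa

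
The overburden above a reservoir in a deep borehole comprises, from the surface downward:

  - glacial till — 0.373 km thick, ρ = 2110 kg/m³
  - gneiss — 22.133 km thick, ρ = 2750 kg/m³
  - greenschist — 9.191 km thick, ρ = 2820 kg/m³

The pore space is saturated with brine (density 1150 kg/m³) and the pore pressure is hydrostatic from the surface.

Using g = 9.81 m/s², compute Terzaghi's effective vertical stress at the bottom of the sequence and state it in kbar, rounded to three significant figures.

Overburden (lithostatic) stress σ_v:
glacial till: 2110 kg/m³ × 9.81 m/s² × 373 m = 7.721×10^6 Pa = 7.721 MPa
gneiss: 2750 kg/m³ × 9.81 m/s² × 22133 m = 5.971×10^8 Pa = 597.1 MPa
greenschist: 2820 kg/m³ × 9.81 m/s² × 9191 m = 2.543×10^8 Pa = 254.3 MPa
Total = 7.721 + 597.1 + 254.3 = 859.08 MPa
Pore pressure P_p = 1150 kg/m³ × 9.81 m/s² × 31697 m = 3.576×10^8 Pa = 357.6 MPa
Effective stress σ' = σ_v − P_p = 859.1 − 357.6 = 501.49 MPa = 5.0149 kbar

5.01 kbar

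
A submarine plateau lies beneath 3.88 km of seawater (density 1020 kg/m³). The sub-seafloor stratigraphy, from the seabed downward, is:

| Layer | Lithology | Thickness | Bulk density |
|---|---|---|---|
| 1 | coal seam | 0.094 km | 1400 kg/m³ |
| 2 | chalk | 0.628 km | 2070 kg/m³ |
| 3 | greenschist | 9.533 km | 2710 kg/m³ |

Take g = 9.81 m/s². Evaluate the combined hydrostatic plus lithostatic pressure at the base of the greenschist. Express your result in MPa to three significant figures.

306 MPa

seawater: 1020 kg/m³ × 9.81 m/s² × 3880 m = 3.882×10^7 Pa = 38.82 MPa
coal seam: 1400 kg/m³ × 9.81 m/s² × 94 m = 1.291×10^6 Pa = 1.291 MPa
chalk: 2070 kg/m³ × 9.81 m/s² × 628 m = 1.275×10^7 Pa = 12.75 MPa
greenschist: 2710 kg/m³ × 9.81 m/s² × 9533 m = 2.534×10^8 Pa = 253.4 MPa
Total = 38.82 + 1.291 + 12.75 + 253.4 = 306.30 MPa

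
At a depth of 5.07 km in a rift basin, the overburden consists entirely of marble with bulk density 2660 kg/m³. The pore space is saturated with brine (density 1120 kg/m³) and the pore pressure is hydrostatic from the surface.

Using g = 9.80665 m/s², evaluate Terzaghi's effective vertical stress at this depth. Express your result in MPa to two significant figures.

Overburden (lithostatic) stress σ_v:
marble: 2660 kg/m³ × 9.80665 m/s² × 5070 m = 1.323×10^8 Pa = 132.3 MPa
Pore pressure P_p = 1120 kg/m³ × 9.80665 m/s² × 5070 m = 5.569×10^7 Pa = 55.69 MPa
Effective stress σ' = σ_v − P_p = 132.3 − 55.69 = 76.568 MPa

77 MPa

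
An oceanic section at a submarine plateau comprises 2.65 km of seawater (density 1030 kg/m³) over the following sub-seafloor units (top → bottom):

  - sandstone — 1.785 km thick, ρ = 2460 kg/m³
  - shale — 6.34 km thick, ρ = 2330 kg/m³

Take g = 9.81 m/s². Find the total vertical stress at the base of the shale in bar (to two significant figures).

seawater: 1030 kg/m³ × 9.81 m/s² × 2650 m = 2.678×10^7 Pa = 267.8 bar
sandstone: 2460 kg/m³ × 9.81 m/s² × 1785 m = 4.308×10^7 Pa = 430.8 bar
shale: 2330 kg/m³ × 9.81 m/s² × 6340 m = 1.449×10^8 Pa = 1449 bar
Total = 267.8 + 430.8 + 1449 = 2147.7 bar

2100 bar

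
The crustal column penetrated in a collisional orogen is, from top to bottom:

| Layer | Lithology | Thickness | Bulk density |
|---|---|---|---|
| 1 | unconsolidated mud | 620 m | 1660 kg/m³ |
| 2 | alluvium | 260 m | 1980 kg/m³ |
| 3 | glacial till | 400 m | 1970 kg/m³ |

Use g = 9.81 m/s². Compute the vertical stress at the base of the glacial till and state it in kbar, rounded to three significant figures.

unconsolidated mud: 1660 kg/m³ × 9.81 m/s² × 620 m = 1.010×10^7 Pa = 0.1010 kbar
alluvium: 1980 kg/m³ × 9.81 m/s² × 260 m = 5.050×10^6 Pa = 0.05050 kbar
glacial till: 1970 kg/m³ × 9.81 m/s² × 400 m = 7.730×10^6 Pa = 0.07730 kbar
Total = 0.1010 + 0.05050 + 0.07730 = 0.22877 kbar

0.229 kbar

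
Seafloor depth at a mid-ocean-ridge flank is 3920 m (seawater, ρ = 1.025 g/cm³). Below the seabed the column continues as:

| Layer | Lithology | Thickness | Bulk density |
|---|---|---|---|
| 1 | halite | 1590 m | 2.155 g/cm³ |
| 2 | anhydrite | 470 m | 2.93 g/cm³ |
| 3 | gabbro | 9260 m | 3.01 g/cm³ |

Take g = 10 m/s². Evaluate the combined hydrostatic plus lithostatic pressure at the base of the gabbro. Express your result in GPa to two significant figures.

0.37 GPa

seawater: 1025 kg/m³ × 10 m/s² × 3920 m = 4.018×10^7 Pa = 0.04018 GPa
halite: 2155 kg/m³ × 10 m/s² × 1590 m = 3.426×10^7 Pa = 0.03426 GPa
anhydrite: 2930 kg/m³ × 10 m/s² × 470 m = 1.377×10^7 Pa = 0.01377 GPa
gabbro: 3010 kg/m³ × 10 m/s² × 9260 m = 2.787×10^8 Pa = 0.2787 GPa
Total = 0.04018 + 0.03426 + 0.01377 + 0.2787 = 0.36694 GPa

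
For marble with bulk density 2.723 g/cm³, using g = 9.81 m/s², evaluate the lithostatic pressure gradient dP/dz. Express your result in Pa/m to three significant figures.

dP/dz = ρg = 2723 kg/m³ × 9.81 m/s² = 26713 Pa/m

26700 Pa/m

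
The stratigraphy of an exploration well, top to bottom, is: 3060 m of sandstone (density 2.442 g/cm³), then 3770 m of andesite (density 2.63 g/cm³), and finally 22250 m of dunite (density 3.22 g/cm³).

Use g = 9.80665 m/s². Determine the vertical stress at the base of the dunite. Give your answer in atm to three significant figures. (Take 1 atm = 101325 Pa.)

sandstone: 2442 kg/m³ × 9.80665 m/s² × 3060 m = 7.328×10^7 Pa = 723.2 atm
andesite: 2630 kg/m³ × 9.80665 m/s² × 3770 m = 9.723×10^7 Pa = 959.6 atm
dunite: 3220 kg/m³ × 9.80665 m/s² × 22250 m = 7.026×10^8 Pa = 6934 atm
Total = 723.2 + 959.6 + 6934 = 8616.9 atm

8620 atm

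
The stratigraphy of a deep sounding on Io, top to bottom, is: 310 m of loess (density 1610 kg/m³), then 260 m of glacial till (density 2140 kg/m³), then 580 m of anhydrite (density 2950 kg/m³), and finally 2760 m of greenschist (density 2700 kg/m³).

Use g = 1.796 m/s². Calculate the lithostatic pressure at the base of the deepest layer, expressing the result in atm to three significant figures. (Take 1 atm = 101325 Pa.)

181 atm

loess: 1610 kg/m³ × 1.796 m/s² × 310 m = 8.964×10^5 Pa = 8.847 atm
glacial till: 2140 kg/m³ × 1.796 m/s² × 260 m = 9.993×10^5 Pa = 9.862 atm
anhydrite: 2950 kg/m³ × 1.796 m/s² × 580 m = 3.073×10^6 Pa = 30.33 atm
greenschist: 2700 kg/m³ × 1.796 m/s² × 2760 m = 1.338×10^7 Pa = 132.1 atm
Total = 8.847 + 9.862 + 30.33 + 132.1 = 181.12 atm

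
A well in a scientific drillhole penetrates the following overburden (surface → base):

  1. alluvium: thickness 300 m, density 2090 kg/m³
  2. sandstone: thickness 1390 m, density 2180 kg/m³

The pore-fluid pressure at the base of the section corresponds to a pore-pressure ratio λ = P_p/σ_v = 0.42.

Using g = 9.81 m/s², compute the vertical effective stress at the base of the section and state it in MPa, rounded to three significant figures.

20.8 MPa

Overburden (lithostatic) stress σ_v:
alluvium: 2090 kg/m³ × 9.81 m/s² × 300 m = 6.151×10^6 Pa = 6.151 MPa
sandstone: 2180 kg/m³ × 9.81 m/s² × 1390 m = 2.973×10^7 Pa = 29.73 MPa
Total = 6.151 + 29.73 = 35.877 MPa
Pore pressure P_p = λ·σ_v = 0.42 × 35.88 MPa = 15.07 MPa
Effective stress σ' = σ_v − P_p = 35.88 − 15.07 = 20.809 MPa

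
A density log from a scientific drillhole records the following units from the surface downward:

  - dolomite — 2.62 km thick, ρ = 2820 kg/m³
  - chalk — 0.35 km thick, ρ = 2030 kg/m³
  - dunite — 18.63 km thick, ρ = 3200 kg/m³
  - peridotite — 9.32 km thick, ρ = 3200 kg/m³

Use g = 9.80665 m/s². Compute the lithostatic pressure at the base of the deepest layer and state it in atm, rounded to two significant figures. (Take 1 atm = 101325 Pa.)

dolomite: 2820 kg/m³ × 9.80665 m/s² × 2620 m = 7.246×10^7 Pa = 715.1 atm
chalk: 2030 kg/m³ × 9.80665 m/s² × 350 m = 6.968×10^6 Pa = 68.77 atm
dunite: 3200 kg/m³ × 9.80665 m/s² × 18630 m = 5.846×10^8 Pa = 5770 atm
peridotite: 3200 kg/m³ × 9.80665 m/s² × 9320 m = 2.925×10^8 Pa = 2886 atm
Total = 715.1 + 68.77 + 5770 + 2886 = 9440.2 atm

9400 atm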